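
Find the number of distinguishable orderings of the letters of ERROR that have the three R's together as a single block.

6

Treat the 3 copies of R as a single block. The multiset to arrange is then {RRR, E, O}, 3 items in all.
All 3 items are distinct, so there are (3)! = 6 arrangements.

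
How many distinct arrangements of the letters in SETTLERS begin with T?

With the first slot taken by T, it remains to arrange the other 7 letters (SETLERS).
Those 7 letters have E appearing twice and S appearing twice, giving (7)!/(2!·2!) = 1260.

1260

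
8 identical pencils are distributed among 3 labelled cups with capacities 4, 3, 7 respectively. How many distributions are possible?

19

Ignoring the caps, the number of non-negative solutions to x_1+…+x_3 = 8 is C(10,2) = 45.
Subtract solutions that violate a single cap (substitute x_i' = x_i − (cap_i+1)): x_1 ≥ 5 gives C(5,2) = 10; x_2 ≥ 4 gives C(6,2) = 15; x_3 ≥ 8 gives C(2,2) = 1. Together 26.
No two caps can be exceeded simultaneously, so the pair terms are all 0.
By inclusion–exclusion the count is 45 − 26 + 0 = 19.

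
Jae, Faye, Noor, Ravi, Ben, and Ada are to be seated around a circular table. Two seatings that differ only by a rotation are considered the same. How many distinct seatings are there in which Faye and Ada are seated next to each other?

48

Treat {Faye, Ada} as one unit (2 internal orders) and seat the resulting 5 units around the table: (4)! circular arrangements.
So 2 × (4)! = 2 × 24 = 48.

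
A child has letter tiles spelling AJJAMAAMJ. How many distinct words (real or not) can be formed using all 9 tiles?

1260

The 9 letters of AJJAMAAMJ have repeats: A appearing 4 times, J appearing 3 times, and M appearing twice.
So there are 9! / (4!·3!·2!) = 1260 distinguishable arrangements.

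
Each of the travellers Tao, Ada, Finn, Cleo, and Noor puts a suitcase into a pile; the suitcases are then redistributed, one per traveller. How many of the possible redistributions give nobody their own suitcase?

44

Count assignments avoiding every fixed point. For any j of the 5 travellers fixed to their own suitcase, the other 5−j can be arranged in (5−j)! ways.
By inclusion–exclusion this is Σ_{j=0}^{5} (−1)^j C(5,j)·(5−j)!.
Computing: 120 − 120 + 60 − 20 + 5 − 1 = 44.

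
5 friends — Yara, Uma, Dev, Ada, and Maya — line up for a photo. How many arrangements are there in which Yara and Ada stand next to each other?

48

Place the 3 others and the Yara-Ada pair as 4 objects in a line; the pair has 2 internal arrangements.
So the count is 2·(4)! = 48.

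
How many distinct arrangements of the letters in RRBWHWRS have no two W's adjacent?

Total arrangements of RRBWHWRS: 8!/(3!·2!) = 3360.
If the two W's are adjacent, glue them into one block, leaving 7 items to arrange: (7)!/(3!) = 840 ways.
Subtracting, 3360 − 840 = 2520 arrangements keep the W's apart.

2520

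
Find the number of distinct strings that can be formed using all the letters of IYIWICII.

Letter multiplicities in IYIWICII: C×1, I×5, W×1, Y×1.
The number of distinct arrangements is 8!/(5!) = 40320/120 = 336.

336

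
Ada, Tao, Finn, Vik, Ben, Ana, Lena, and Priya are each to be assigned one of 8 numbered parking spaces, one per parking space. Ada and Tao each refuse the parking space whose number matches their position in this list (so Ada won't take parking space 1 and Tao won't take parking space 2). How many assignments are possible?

Let Aᵢ (for i ∈ {1, 2}) be the placements that put person i in their forbidden parking space. Any j of these fix j positions, leaving (8−j)! ways to fill the rest, and there are C(2,j) ways to pick which j.
By inclusion–exclusion, the number of valid placements is Σ_{j=0}^{2} (−1)^j C(2,j)·(8−j)!.
Computing: 40320 − 10080 + 720 = 30960.

30960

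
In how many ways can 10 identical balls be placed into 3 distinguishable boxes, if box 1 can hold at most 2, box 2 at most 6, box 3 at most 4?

6

By stars and bars, unrestricted non-negative solutions to x_1+…+x_3 = 10 number C(10+2,2) = 66.
Subtract solutions that violate a single cap (substitute x_i' = x_i − (cap_i+1)): x_1 ≥ 3 gives C(9,2) = 36; x_2 ≥ 7 gives C(5,2) = 10; x_3 ≥ 5 gives C(7,2) = 21. Together 67.
Add back pairs where two caps are both exceeded: 1 + 6 + 0 = 7.
By inclusion–exclusion the count is 66 − 67 + 7 = 6.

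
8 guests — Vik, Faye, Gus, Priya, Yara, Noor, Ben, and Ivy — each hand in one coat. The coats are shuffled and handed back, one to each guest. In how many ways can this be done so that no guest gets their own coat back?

This is the derangement count D_8: permutations of 8 items with no fixed point.
By inclusion–exclusion this is Σ_{j=0}^{8} (−1)^j C(8,j)·(8−j)!.
Computing: 40320 − 40320 + 20160 − 6720 + 1680 − 336 + 56 − 8 + 1 = 14833.

14833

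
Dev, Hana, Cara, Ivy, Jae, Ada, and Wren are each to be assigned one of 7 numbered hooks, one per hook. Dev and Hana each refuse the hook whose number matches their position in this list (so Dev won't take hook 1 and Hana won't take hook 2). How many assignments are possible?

3720

Let Aᵢ (for i ∈ {1, 2}) be the placements that put person i in their forbidden hook. Any j of these fix j positions, leaving (7−j)! ways to fill the rest, and there are C(2,j) ways to pick which j.
By inclusion–exclusion, the number of valid placements is Σ_{j=0}^{2} (−1)^j C(2,j)·(7−j)!.
Computing: 5040 − 1440 + 120 = 3720.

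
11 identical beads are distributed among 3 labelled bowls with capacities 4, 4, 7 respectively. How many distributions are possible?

Ignoring the caps, the number of non-negative solutions to x_1+…+x_3 = 11 is C(13,2) = 78.
Subtract solutions that violate a single cap (substitute x_i' = x_i − (cap_i+1)): x_1 ≥ 5 gives C(8,2) = 28; x_2 ≥ 5 gives C(8,2) = 28; x_3 ≥ 8 gives C(5,2) = 10. Together 66.
Add back pairs where two caps are both exceeded: 3 + 0 + 0 = 3.
By inclusion–exclusion the count is 78 − 66 + 3 = 15.

15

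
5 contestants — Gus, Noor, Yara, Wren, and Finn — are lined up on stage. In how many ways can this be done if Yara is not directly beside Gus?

There are 5! = 120 arrangements in all. If Yara and Gus are adjacent, merging them into one block gives 2·(4)! = 48 arrangements.
Complementary counting: 120 − 48 = 72.

72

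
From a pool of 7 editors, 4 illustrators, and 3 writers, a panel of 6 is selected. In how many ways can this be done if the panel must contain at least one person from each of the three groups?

With no constraint there are C(14,6) = 3003 possible selections.
Subtract selections that omit an entire group: no editors → C(7,6) = 7; no illustrators → C(10,6) = 210; no writers → C(11,6) = 462.
Add back selections omitting two groups (i.e. drawn from a single group): C(7,6) + C(4,6) + C(3,6) = 7.
By inclusion–exclusion: 3003 − 679 + 7 = 2331.

2331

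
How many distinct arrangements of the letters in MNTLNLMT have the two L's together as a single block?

Treat the 2 copies of L as a single block. The multiset to arrange is then {LL, M, M, N, N, T, T}, 7 items in all.
That gives (7)!/(2!·2!·2!) = 630 arrangements.

630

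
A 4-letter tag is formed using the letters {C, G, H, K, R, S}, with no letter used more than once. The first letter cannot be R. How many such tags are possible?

The first letter has 6−1 = 5 choices (anything except R).
The remaining 3 letters are filled from the other 5 symbols without repetition: 5 × 4 × 3 = 60.
Total: 5 × 60 = 300.

300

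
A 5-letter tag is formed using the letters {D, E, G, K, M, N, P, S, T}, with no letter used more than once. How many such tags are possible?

This is a permutation of 5 out of 9: P(9,5) = 9!/4!.
That product is 9 × 8 × 7 × 6 × 5 = 15120.

15120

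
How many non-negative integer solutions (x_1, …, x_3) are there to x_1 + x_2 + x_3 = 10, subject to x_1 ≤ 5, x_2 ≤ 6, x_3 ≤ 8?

38

Without the upper bounds there are C(12,2) = 66 ways to split 10 among 3 variables.
Subtract solutions that violate a single cap (substitute x_i' = x_i − (cap_i+1)): x_1 ≥ 6 gives C(6,2) = 15; x_2 ≥ 7 gives C(5,2) = 10; x_3 ≥ 9 gives C(3,2) = 3. Together 28.
No two caps can be exceeded simultaneously, so the pair terms are all 0.
By inclusion–exclusion the count is 66 − 28 + 0 = 38.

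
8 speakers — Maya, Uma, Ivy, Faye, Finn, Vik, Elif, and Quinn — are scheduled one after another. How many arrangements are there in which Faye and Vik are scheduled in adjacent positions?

10080

Treat {Faye, Vik} as a single unit. There are 7 units to order, and the pair itself can be ordered 2 ways.
So the count is 2·(7)! = 10080.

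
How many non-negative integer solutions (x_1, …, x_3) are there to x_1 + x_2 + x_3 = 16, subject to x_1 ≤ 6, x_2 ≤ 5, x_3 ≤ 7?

By stars and bars, unrestricted non-negative solutions to x_1+…+x_3 = 16 number C(16+2,2) = 153.
Subtract solutions that violate a single cap (substitute x_i' = x_i − (cap_i+1)): x_1 ≥ 7 gives C(11,2) = 55; x_2 ≥ 6 gives C(12,2) = 66; x_3 ≥ 8 gives C(10,2) = 45. Together 166.
Add back pairs where two caps are both exceeded: 10 + 3 + 6 = 19.
By inclusion–exclusion the count is 153 − 166 + 19 = 6.

6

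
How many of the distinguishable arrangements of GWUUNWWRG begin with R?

Fix R in the first position and arrange the remaining 8 letters.
Those 8 letters have G appearing twice, U appearing twice, and W appearing 3 times, giving (8)!/(3!·2!·2!) = 1680.

1680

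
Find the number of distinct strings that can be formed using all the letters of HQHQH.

10

The 5 letters of HQHQH have repeats: H appearing 3 times and Q appearing twice.
So there are 5! / (3!·2!) = 10 distinguishable arrangements.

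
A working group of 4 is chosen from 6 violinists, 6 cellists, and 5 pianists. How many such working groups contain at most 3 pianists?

Split by how many pianists are chosen (0 through 3).
Sum: C(5,0)·C(12,4) + C(5,1)·C(12,3) + C(5,2)·C(12,2) + C(5,3)·C(12,1) = 495 + 1100 + 660 + 120 = 2375.

2375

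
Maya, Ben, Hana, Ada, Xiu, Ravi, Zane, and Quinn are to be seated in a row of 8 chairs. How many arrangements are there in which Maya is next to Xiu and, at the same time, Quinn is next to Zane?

2880

Treat {Maya,Xiu} as one block (2 orders) and {Quinn,Zane} as another (2 orders).
That leaves 6 units to arrange: 2 × 2 × 6! = 4 × 720 = 2880.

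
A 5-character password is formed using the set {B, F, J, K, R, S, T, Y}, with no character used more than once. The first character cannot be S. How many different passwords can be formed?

The first character has 8−1 = 7 choices (anything except S).
The remaining 4 characters are filled from the other 7 symbols without repetition: 7 × 6 × 5 × 4 = 840.
Total: 7 × 840 = 5880.

5880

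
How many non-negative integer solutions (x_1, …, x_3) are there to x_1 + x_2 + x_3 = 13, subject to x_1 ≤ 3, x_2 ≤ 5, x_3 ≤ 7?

6

By stars and bars, unrestricted non-negative solutions to x_1+…+x_3 = 13 number C(13+2,2) = 105.
Subtract solutions that violate a single cap (substitute x_i' = x_i − (cap_i+1)): x_1 ≥ 4 gives C(11,2) = 55; x_2 ≥ 6 gives C(9,2) = 36; x_3 ≥ 8 gives C(7,2) = 21. Together 112.
Add back pairs where two caps are both exceeded: 10 + 3 + 0 = 13.
By inclusion–exclusion the count is 105 − 112 + 13 = 6.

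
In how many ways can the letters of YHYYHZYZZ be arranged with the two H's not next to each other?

Total arrangements of YHYYHZYZZ: 9!/(4!·3!·2!) = 1260.
If the two H's are adjacent, glue them into one block, leaving 8 items to arrange: (8)!/(4!·3!) = 280 ways.
Subtracting, 1260 − 280 = 980 arrangements keep the H's apart.

980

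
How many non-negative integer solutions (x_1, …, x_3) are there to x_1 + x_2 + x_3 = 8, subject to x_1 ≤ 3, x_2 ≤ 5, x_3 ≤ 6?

21

By stars and bars, unrestricted non-negative solutions to x_1+…+x_3 = 8 number C(8+2,2) = 45.
Subtract solutions that violate a single cap (substitute x_i' = x_i − (cap_i+1)): x_1 ≥ 4 gives C(6,2) = 15; x_2 ≥ 6 gives C(4,2) = 6; x_3 ≥ 7 gives C(3,2) = 3. Together 24.
No two caps can be exceeded simultaneously, so the pair terms are all 0.
By inclusion–exclusion the count is 45 − 24 + 0 = 21.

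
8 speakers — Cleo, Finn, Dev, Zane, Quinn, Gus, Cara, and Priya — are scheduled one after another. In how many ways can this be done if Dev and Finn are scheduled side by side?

10080

Treat {Dev, Finn} as a single unit. There are 7 units to order, and the pair itself can be ordered 2 ways.
So the count is 2·(7)! = 10080.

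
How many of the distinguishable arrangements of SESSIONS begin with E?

210

With the first slot taken by E, it remains to arrange the other 7 letters (SSSIONS).
Those 7 letters have S appearing 4 times, giving (7)!/(4!) = 210.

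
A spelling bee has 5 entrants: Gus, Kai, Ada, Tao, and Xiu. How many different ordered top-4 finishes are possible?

This is an ordered selection of 4 from 5: P(5,4).
That gives 5 × 4 × 3 × 2 = 120.

120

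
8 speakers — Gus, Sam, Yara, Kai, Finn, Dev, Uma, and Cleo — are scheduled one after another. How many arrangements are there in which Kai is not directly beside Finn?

There are 8! = 40320 arrangements in all. If Kai and Finn are adjacent, merging them into one block gives 2·(7)! = 10080 arrangements.
Complementary counting: 40320 − 10080 = 30240.

30240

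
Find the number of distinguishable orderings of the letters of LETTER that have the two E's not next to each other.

Total arrangements of LETTER: 6!/(2!·2!) = 180.
If the two E's are adjacent, glue them into one block, leaving 5 items to arrange: (5)!/(2!) = 60 ways.
Hence 180 − 60 = 120.

120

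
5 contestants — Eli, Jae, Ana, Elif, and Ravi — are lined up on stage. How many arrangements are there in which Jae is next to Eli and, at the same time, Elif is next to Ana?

Treat {Jae,Eli} as one block (2 orders) and {Elif,Ana} as another (2 orders).
That leaves 3 units to arrange: 2 × 2 × 3! = 4 × 6 = 24.

24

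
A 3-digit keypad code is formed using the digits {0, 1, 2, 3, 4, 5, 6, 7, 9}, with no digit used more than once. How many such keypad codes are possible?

504

Choose and order 3 of the 9 symbols: the first digit has 9 options, the next 8, then 7.
That product is 9 × 8 × 7 = 504.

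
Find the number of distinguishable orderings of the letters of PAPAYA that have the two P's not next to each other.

40

Total arrangements of PAPAYA: 6!/(3!·2!) = 60.
Arrangements with the P's together: treat PP as one letter, giving (5)!/(3!) = 20.
Subtracting, 60 − 20 = 40 arrangements keep the P's apart.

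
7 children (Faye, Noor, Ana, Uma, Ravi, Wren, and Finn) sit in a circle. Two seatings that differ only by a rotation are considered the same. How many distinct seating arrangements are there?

720

Fix one person's seat to break rotational symmetry; the remaining 6 people can be arranged in (6)! = 720 ways.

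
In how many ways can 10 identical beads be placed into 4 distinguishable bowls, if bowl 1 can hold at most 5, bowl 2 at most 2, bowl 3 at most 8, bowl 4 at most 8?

127

Ignoring the caps, the number of non-negative solutions to x_1+…+x_4 = 10 is C(13,3) = 286.
Subtract solutions that violate a single cap (substitute x_i' = x_i − (cap_i+1)): x_1 ≥ 6 gives C(7,3) = 35; x_2 ≥ 3 gives C(10,3) = 120; x_3 ≥ 9 gives C(4,3) = 4; x_4 ≥ 9 gives C(4,3) = 4. Together 163.
Add back pairs where two caps are both exceeded: 4 + 0 + 0 + 0 + 0 + 0 = 4.
By inclusion–exclusion the count is 286 − 163 + 4 = 127.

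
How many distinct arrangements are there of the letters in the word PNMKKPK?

Letter multiplicities in PNMKKPK: K×3, M×1, N×1, P×2.
So there are 7! / (3!·2!) = 420 distinguishable arrangements.

420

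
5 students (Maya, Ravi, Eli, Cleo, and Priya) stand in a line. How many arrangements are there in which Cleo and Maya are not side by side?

72

Of the 5! = 120 arrangements, those with Cleo and Maya adjacent number 2 × 4! = 48 (treat the pair as a block with 2 internal orders).
Complementary counting: 120 − 48 = 72.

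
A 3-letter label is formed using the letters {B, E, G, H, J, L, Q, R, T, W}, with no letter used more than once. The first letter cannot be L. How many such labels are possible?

The first letter has 10−1 = 9 choices (anything except L).
The remaining 2 letters are filled from the other 9 symbols without repetition: 9 × 8 = 72.
Total: 9 × 72 = 648.

648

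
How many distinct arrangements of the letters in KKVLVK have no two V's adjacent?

There are 6!/(3!·2!) = 60 arrangements of KKVLVK in total.
Arrangements with the V's together: treat VV as one letter, giving (5)!/(3!) = 20.
Subtracting, 60 − 20 = 40 arrangements keep the V's apart.

40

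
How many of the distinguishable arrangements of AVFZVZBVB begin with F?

With the first slot taken by F, it remains to arrange the other 8 letters (AVZVZBVB).
Those 8 letters have B appearing twice, V appearing 3 times, and Z appearing twice, giving (8)!/(3!·2!·2!) = 1680.

1680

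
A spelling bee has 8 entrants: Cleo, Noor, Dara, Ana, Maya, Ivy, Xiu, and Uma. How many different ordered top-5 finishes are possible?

6720

This is an ordered selection of 5 from 8: P(8,5).
That gives 8 × 7 × 6 × 5 × 4 = 6720.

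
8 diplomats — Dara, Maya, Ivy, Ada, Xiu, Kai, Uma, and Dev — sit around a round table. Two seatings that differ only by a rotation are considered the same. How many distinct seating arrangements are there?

Around a circle, 8 distinct people have 8!/8 = (7)! = 5040 rotationally distinct seatings.

5040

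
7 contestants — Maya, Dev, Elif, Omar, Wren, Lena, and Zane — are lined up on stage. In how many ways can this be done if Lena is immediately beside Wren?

1440

Treat {Lena, Wren} as a single unit. There are 6 units to order, and the pair itself can be ordered 2 ways.
That gives 2 × 6! = 2 × 720 = 1440.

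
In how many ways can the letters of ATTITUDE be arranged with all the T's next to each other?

Treat the 3 copies of T as a single block. The multiset to arrange is then {TTT, A, D, E, I, U}, 6 items in all.
All 6 items are distinct, so there are (6)! = 720 arrangements.

720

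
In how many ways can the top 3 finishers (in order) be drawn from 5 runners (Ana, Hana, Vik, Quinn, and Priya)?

This is an ordered selection of 3 from 5: P(5,3).
That gives 5 × 4 × 3 = 60.

60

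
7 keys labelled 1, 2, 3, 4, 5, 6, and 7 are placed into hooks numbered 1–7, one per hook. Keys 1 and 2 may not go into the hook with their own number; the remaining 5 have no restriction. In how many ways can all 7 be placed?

3720

Let Aᵢ (for i ∈ {1, 2}) be the placements that put key i in its forbidden hook. Any j of these fix j positions, leaving (7−j)! ways to fill the rest, and there are C(2,j) ways to pick which j.
By inclusion–exclusion, the number of valid placements is Σ_{j=0}^{2} (−1)^j C(2,j)·(7−j)!.
Computing: 5040 − 1440 + 120 = 3720.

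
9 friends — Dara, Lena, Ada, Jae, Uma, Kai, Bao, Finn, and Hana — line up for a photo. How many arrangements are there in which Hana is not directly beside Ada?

There are 9! = 362880 arrangements in all. If Hana and Ada are adjacent, merging them into one block gives 2·(8)! = 80640 arrangements.
So 362880 − 80640 = 282240 arrangements keep them apart.

282240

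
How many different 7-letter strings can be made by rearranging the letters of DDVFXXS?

1260

The 7 letters of DDVFXXS have repeats: D appearing twice and X appearing twice.
The number of distinct arrangements is 7!/(2!·2!) = 5040/4 = 1260.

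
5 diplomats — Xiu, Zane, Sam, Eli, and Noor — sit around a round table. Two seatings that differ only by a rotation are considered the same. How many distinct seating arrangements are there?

Fix one person's seat to break rotational symmetry; the remaining 4 people can be arranged in (4)! = 24 ways.

24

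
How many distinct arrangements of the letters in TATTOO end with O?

20

With the last slot taken by O, it remains to arrange the other 5 letters (TATTO).
Those 5 letters have T appearing 3 times, giving (5)!/(3!) = 20.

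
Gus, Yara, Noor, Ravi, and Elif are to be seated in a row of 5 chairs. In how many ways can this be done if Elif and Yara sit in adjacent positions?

Place the 3 others and the Elif-Yara pair as 4 objects in a line; the pair has 2 internal arrangements.
So the count is 2·(4)! = 48.

48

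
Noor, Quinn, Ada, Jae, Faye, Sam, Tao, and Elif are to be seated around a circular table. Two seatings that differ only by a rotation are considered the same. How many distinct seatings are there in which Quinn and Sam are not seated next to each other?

3600

All circular seatings of 8 people number (7)! = 5040.
Seatings with Quinn beside Sam: treat them as a block with 2 internal orders, giving 2 × (6)! = 1440.
Subtracting, 5040 − 1440 = 3600.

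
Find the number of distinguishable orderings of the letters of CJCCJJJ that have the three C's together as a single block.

5

Treat the 3 copies of C as a single block. The multiset to arrange is then {CCC, J, J, J, J}, 5 items in all.
That gives (5)!/(4!) = 5 arrangements.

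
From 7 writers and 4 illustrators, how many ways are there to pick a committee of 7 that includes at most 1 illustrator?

29

Split by how many illustrators are chosen (0 through 1).
Sum: C(4,0)·C(7,7) + C(4,1)·C(7,6) = 1 + 28 = 29.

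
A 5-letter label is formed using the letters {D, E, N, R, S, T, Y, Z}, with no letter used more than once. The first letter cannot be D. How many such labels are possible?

5880

The first letter has 8−1 = 7 choices (anything except D).
The remaining 4 letters are filled from the other 7 symbols without repetition: 7 × 6 × 5 × 4 = 840.
Total: 7 × 840 = 5880.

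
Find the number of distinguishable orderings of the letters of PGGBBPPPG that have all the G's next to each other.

105

Treat the 3 copies of G as a single block. The multiset to arrange is then {GGG, B, B, P, P, P, P}, 7 items in all.
That gives (7)!/(4!·2!) = 105 arrangements.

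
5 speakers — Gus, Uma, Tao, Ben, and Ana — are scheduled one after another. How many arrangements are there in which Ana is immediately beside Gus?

48

Glue Ana and Gus into one block (2 internal orders), leaving 4 units to arrange in a row.
So the count is 2·(4)! = 48.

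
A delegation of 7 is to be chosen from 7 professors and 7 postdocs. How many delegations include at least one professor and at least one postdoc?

3430

Total 7-person selections from all 14: C(14,7) = 3432.
Selections missing a whole group: no professors → C(7,7) = 1; no postdocs → C(7,7) = 1.
Both groups omitted at once is impossible, so 3432 − 2 = 3430.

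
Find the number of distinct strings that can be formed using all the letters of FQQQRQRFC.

3780

The 9 letters of FQQQRQRFC have repeats: F appearing twice, Q appearing 4 times, and R appearing twice.
So there are 9! / (4!·2!·2!) = 3780 distinguishable arrangements.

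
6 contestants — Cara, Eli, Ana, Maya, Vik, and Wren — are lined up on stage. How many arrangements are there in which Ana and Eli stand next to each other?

240

Treat {Ana, Eli} as a single unit. There are 5 units to order, and the pair itself can be ordered 2 ways.
That gives 2 × 5! = 2 × 120 = 240.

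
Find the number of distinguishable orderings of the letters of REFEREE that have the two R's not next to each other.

75

There are 7!/(4!·2!) = 105 arrangements of REFEREE in total.
Arrangements with the R's together: treat RR as one letter, giving (6)!/(4!) = 30.
Hence 105 − 30 = 75.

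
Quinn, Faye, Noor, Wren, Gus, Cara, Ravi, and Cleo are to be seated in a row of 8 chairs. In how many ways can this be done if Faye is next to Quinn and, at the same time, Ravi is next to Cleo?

2880

Treat {Faye,Quinn} as one block (2 orders) and {Ravi,Cleo} as another (2 orders).
That leaves 6 units to arrange: 2 × 2 × 6! = 4 × 720 = 2880.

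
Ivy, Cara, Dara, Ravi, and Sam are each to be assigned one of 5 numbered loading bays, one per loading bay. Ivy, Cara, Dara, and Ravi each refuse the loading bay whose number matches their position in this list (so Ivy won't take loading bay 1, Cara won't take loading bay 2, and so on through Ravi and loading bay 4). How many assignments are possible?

53

Let Aᵢ (for 1 ≤ i ≤ 4) be the placements that put person i in their forbidden loading bay. Any j of these fix j positions, leaving (5−j)! ways to fill the rest, and there are C(4,j) ways to pick which j.
By inclusion–exclusion, the number of valid placements is Σ_{j=0}^{4} (−1)^j C(4,j)·(5−j)!.
Computing: 120 − 96 + 36 − 8 + 1 = 53.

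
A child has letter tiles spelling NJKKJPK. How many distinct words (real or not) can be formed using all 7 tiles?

NJKKJPK has 7 letters with J appearing twice and K appearing 3 times.
Dividing 7! = 5040 by 3!·2! = 12 for the repeated letters gives 420.

420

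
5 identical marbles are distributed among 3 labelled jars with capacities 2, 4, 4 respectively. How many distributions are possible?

Without the upper bounds there are C(7,2) = 21 ways to split 5 among 3 jars.
Subtract solutions that violate a single cap (substitute x_i' = x_i − (cap_i+1)): x_1 ≥ 3 gives C(4,2) = 6; x_2 ≥ 5 gives C(2,2) = 1; x_3 ≥ 5 gives C(2,2) = 1. Together 8.
No two caps can be exceeded simultaneously, so the pair terms are all 0.
By inclusion–exclusion the count is 21 − 8 + 0 = 13.

13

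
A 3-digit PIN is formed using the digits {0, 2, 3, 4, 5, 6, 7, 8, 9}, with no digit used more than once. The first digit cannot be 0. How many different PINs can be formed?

The first digit has 9−1 = 8 choices (anything except 0).
The remaining 2 digits are filled from the other 8 symbols without repetition: 8 × 7 = 56.
Total: 8 × 56 = 448.

448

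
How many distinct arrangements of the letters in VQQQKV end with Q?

With the last slot taken by Q, it remains to arrange the other 5 letters (VQQKV).
Those 5 letters have Q appearing twice and V appearing twice, giving (5)!/(2!·2!) = 30.

30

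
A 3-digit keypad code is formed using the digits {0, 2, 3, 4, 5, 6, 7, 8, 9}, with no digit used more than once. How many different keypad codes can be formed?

This is a permutation of 3 out of 9: P(9,3) = 9!/6!.
That product is 9 × 8 × 7 = 504.

504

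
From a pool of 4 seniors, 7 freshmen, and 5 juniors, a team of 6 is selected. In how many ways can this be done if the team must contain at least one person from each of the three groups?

With no constraint there are C(16,6) = 8008 possible selections.
Subtract selections that omit an entire group: no seniors → C(12,6) = 924; no freshmen → C(9,6) = 84; no juniors → C(11,6) = 462.
Add back selections omitting two groups (i.e. drawn from a single group): C(4,6) + C(7,6) + C(5,6) = 7.
By inclusion–exclusion: 8008 − 1470 + 7 = 6545.

6545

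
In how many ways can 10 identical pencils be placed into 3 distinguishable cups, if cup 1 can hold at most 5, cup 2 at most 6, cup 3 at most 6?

31

Ignoring the caps, the number of non-negative solutions to x_1+…+x_3 = 10 is C(12,2) = 66.
Subtract solutions that violate a single cap (substitute x_i' = x_i − (cap_i+1)): x_1 ≥ 6 gives C(6,2) = 15; x_2 ≥ 7 gives C(5,2) = 10; x_3 ≥ 7 gives C(5,2) = 10. Together 35.
No two caps can be exceeded simultaneously, so the pair terms are all 0.
By inclusion–exclusion the count is 66 − 35 + 0 = 31.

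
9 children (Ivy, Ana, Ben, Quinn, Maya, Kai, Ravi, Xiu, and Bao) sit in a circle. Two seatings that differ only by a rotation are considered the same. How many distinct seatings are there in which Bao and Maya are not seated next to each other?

All circular seatings of 9 people number (8)! = 40320.
Those with Bao next to Maya: fuse the pair into one unit and seat 8 units around a circle — 2·(7)! = 10080.
Subtracting, 40320 − 10080 = 30240.

30240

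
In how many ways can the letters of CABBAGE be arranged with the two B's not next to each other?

900

Total arrangements of CABBAGE: 7!/(2!·2!) = 1260.
If the two B's are adjacent, glue them into one block, leaving 6 items to arrange: (6)!/(2!) = 360 ways.
Subtracting, 1260 − 360 = 900 arrangements keep the B's apart.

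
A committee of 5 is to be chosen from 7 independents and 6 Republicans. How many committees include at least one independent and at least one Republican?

Unrestricted: C(13,5) = 1287 ways to pick any 5 of the 13.
Selections missing a whole group: no independents → C(6,5) = 6; no Republicans → C(7,5) = 21.
Both groups omitted at once is impossible, so 1287 − 27 = 1260.

1260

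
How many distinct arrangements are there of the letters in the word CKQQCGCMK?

15120

CKQQCGCMK has 9 letters with C appearing 3 times, K appearing twice, and Q appearing twice.
So there are 9! / (3!·2!·2!) = 15120 distinguishable arrangements.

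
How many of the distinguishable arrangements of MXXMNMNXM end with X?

420

With the last slot taken by X, it remains to arrange the other 8 letters (MXMNMNXM).
Those 8 letters have M appearing 4 times, N appearing twice, and X appearing twice, giving (8)!/(4!·2!·2!) = 420.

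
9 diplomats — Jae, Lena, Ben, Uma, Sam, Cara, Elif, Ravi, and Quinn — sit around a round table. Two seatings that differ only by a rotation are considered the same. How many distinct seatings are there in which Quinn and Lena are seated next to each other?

Treat {Quinn, Lena} as one unit (2 internal orders) and seat the resulting 8 units around the table: (7)! circular arrangements.
So 2 × (7)! = 2 × 5040 = 10080.

10080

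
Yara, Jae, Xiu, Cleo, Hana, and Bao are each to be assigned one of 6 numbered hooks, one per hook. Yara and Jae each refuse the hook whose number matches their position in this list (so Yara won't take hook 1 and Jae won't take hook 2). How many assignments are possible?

504

Let Aᵢ (for i ∈ {1, 2}) be the placements that put person i in their forbidden hook. Any j of these fix j positions, leaving (6−j)! ways to fill the rest, and there are C(2,j) ways to pick which j.
By inclusion–exclusion, the number of valid placements is Σ_{j=0}^{2} (−1)^j C(2,j)·(6−j)!.
Computing: 720 − 240 + 24 = 504.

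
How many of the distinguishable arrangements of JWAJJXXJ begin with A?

Fix A in the first position and arrange the remaining 7 letters.
Those 7 letters have J appearing 4 times and X appearing twice, giving (7)!/(4!·2!) = 105.

105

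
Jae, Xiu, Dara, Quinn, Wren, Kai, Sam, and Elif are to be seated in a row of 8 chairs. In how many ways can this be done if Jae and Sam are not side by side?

30240

Of the 8! = 40320 arrangements, those with Jae and Sam adjacent number 2 × 7! = 10080 (treat the pair as a block with 2 internal orders).
Complementary counting: 40320 − 10080 = 30240.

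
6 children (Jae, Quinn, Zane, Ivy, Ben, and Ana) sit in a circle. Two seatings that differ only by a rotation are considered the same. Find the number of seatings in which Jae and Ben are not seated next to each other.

All circular seatings of 6 people number (5)! = 120.
Those with Jae next to Ben: fuse the pair into one unit and seat 5 units around a circle — 2·(4)! = 48.
Subtracting, 120 − 48 = 72.

72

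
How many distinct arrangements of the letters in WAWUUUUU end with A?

Fix A in the last position and arrange the remaining 7 letters.
Those 7 letters have U appearing 5 times and W appearing twice, giving (7)!/(5!·2!) = 21.

21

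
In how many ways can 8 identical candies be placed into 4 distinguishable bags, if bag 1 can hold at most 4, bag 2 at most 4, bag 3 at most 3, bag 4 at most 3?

56

Without the upper bounds there are C(11,3) = 165 ways to split 8 among 4 bags.
Subtract solutions that violate a single cap (substitute x_i' = x_i − (cap_i+1)): x_1 ≥ 5 gives C(6,3) = 20; x_2 ≥ 5 gives C(6,3) = 20; x_3 ≥ 4 gives C(7,3) = 35; x_4 ≥ 4 gives C(7,3) = 35. Together 110.
Add back pairs where two caps are both exceeded: 0 + 0 + 0 + 0 + 0 + 1 = 1.
By inclusion–exclusion the count is 165 − 110 + 1 = 56.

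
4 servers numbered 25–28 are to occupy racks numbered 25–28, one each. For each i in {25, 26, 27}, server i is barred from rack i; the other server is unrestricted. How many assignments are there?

11

Let Aᵢ (for i ∈ {25, 26, 27}) be the placements that put server i in its forbidden rack. Any j of these fix j positions, leaving (4−j)! ways to fill the rest, and there are C(3,j) ways to pick which j.
By inclusion–exclusion, the number of valid placements is Σ_{j=0}^{3} (−1)^j C(3,j)·(4−j)!.
Computing: 24 − 18 + 6 − 1 = 11.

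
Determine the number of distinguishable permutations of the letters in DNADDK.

The 6 letters of DNADDK have repeats: D appearing 3 times.
So there are 6! / (3!) = 120 distinguishable arrangements.

120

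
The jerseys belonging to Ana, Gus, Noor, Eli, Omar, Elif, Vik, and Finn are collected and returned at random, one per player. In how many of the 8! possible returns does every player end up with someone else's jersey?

14833

This is the derangement count D_8: permutations of 8 items with no fixed point.
By inclusion–exclusion this is Σ_{j=0}^{8} (−1)^j C(8,j)·(8−j)!.
Computing: 40320 − 40320 + 20160 − 6720 + 1680 − 336 + 56 − 8 + 1 = 14833.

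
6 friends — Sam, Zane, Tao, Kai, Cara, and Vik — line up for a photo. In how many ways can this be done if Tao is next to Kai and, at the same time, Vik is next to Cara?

96

Treat {Tao,Kai} as one block (2 orders) and {Vik,Cara} as another (2 orders).
That leaves 4 units to arrange: 2 × 2 × 4! = 4 × 24 = 96.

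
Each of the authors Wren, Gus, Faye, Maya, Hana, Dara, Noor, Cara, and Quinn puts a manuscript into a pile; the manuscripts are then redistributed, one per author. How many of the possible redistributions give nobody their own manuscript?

133496

Let Aᵢ be the assignments in which author i gets their own manuscript. We want the size of the complement of A₁∪…∪A_9.
By inclusion–exclusion this is Σ_{j=0}^{9} (−1)^j C(9,j)·(9−j)!.
Computing: 362880 − 362880 + 181440 − 60480 + 15120 − 3024 + 504 − 72 + 9 − 1 = 133496.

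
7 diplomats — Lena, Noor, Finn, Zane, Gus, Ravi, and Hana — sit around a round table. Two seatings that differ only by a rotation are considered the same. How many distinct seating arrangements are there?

720

Around a circle, 7 distinct people have 7!/7 = (6)! = 720 rotationally distinct seatings.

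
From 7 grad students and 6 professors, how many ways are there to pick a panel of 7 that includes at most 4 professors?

1583

Split by how many professors are chosen (0 through 4).
Sum: C(6,0)·C(7,7) + C(6,1)·C(7,6) + C(6,2)·C(7,5) + C(6,3)·C(7,4) + C(6,4)·C(7,3) = 1 + 42 + 315 + 700 + 525 = 1583.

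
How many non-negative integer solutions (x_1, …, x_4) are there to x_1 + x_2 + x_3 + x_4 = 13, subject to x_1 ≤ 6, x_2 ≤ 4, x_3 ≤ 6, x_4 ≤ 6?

155

By stars and bars, unrestricted non-negative solutions to x_1+…+x_4 = 13 number C(13+3,3) = 560.
Subtract solutions that violate a single cap (substitute x_i' = x_i − (cap_i+1)): x_1 ≥ 7 gives C(9,3) = 84; x_2 ≥ 5 gives C(11,3) = 165; x_3 ≥ 7 gives C(9,3) = 84; x_4 ≥ 7 gives C(9,3) = 84. Together 417.
Add back pairs where two caps are both exceeded: 4 + 0 + 0 + 4 + 4 + 0 = 12.
By inclusion–exclusion the count is 560 − 417 + 12 = 155.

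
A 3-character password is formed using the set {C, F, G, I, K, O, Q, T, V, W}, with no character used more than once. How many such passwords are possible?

720

Choose and order 3 of the 10 symbols: the first character has 10 options, the next 9, then 8.
That product is 10 × 9 × 8 = 720.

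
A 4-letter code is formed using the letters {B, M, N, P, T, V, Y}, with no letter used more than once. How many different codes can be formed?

840

This is a permutation of 4 out of 7: P(7,4) = 7!/3!.
7 × 6 × 5 × 4 = 840.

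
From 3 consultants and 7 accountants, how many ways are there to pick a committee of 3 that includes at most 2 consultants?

Split by how many consultants are chosen (0 through 2).
Sum: C(3,0)·C(7,3) + C(3,1)·C(7,2) + C(3,2)·C(7,1) = 35 + 63 + 21 = 119.

119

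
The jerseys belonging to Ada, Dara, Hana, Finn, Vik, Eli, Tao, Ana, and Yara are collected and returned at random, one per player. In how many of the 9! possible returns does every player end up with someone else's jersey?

This is the derangement count D_9: permutations of 9 items with no fixed point.
By inclusion–exclusion this is Σ_{j=0}^{9} (−1)^j C(9,j)·(9−j)!.
Computing: 362880 − 362880 + 181440 − 60480 + 15120 − 3024 + 504 − 72 + 9 − 1 = 133496.

133496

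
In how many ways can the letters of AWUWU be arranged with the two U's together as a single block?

12

Treat the 2 copies of U as a single block. The multiset to arrange is then {UU, A, W, W}, 4 items in all.
That gives (4)!/(2!) = 12 arrangements.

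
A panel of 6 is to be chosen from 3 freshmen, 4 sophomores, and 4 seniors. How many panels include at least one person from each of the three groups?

With no constraint there are C(11,6) = 462 possible selections.
Selections missing a whole group: no freshmen → C(8,6) = 28; no sophomores → C(7,6) = 7; no seniors → C(7,6) = 7.
Add back selections omitting two groups (i.e. drawn from a single group): C(3,6) + C(4,6) + C(4,6) = 0.
By inclusion–exclusion: 462 − 42 + 0 = 420.

420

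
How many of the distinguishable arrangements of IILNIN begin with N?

Fix N in the first position and arrange the remaining 5 letters.
Those 5 letters have I appearing 3 times, giving (5)!/(3!) = 20.

20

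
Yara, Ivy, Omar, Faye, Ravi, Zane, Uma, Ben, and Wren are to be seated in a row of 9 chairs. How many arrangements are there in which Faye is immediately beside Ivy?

Treat {Faye, Ivy} as a single unit. There are 8 units to order, and the pair itself can be ordered 2 ways.
That gives 2 × 8! = 2 × 40320 = 80640.

80640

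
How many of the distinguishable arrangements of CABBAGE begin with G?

With the first slot taken by G, it remains to arrange the other 6 letters (CABBAE).
Those 6 letters have A appearing twice and B appearing twice, giving (6)!/(2!·2!) = 180.

180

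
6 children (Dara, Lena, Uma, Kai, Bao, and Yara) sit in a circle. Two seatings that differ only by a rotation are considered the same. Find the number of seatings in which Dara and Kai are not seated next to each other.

72

All circular seatings of 6 people number (5)! = 120.
Seatings with Dara beside Kai: treat them as a block with 2 internal orders, giving 2 × (4)! = 48.
Subtracting, 120 − 48 = 72.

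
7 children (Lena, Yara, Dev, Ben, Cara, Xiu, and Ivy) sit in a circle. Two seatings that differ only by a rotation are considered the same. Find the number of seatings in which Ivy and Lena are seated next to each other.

240

Glue Ivy and Lena into a block (2 internal orders). Seating 6 units around a circle gives (5)! arrangements.
So 2 × (5)! = 2 × 120 = 240.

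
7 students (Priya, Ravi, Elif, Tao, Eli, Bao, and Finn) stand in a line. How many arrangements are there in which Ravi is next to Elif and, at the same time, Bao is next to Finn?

480

Treat {Ravi,Elif} as one block (2 orders) and {Bao,Finn} as another (2 orders).
That leaves 5 units to arrange: 2 × 2 × 5! = 4 × 120 = 480.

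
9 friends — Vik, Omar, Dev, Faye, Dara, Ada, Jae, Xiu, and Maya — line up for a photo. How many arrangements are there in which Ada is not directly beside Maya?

282240

Of the 9! = 362880 arrangements, those with Ada and Maya adjacent number 2 × 8! = 80640 (treat the pair as a block with 2 internal orders).
Complementary counting: 362880 − 80640 = 282240.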